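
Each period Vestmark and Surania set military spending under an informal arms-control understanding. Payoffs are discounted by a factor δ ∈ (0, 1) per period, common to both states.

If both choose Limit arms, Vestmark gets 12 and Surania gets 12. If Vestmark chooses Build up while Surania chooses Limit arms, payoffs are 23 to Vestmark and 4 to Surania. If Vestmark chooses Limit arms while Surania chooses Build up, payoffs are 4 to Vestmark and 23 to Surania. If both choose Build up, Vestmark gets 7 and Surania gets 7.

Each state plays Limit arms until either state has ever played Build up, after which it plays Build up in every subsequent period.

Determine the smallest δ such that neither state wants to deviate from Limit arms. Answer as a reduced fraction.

Cooperation forever yields 12 each period: 12/(1−δ).
Deviating yields 23 once, then 7 forever: 23 + 7δ/(1−δ).
No profitable deviation requires 12/(1−δ) ≥ 23 + 7δ/(1−δ).
Multiplying by (1−δ): 12 ≥ 23(1−δ) + 7δ = 23 − 16δ.
So 16δ ≥ 11, i.e. δ ≥ 11/16.

11/16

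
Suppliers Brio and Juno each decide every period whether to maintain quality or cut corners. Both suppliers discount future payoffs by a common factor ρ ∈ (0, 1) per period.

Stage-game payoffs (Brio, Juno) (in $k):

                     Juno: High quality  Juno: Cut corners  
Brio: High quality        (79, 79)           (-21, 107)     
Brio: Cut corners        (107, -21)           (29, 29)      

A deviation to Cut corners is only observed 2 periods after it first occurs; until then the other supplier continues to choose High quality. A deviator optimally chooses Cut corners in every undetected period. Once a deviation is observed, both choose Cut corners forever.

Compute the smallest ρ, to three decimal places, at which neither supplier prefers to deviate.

A deviator earns 107 for 2 periods, then 29 forever; cooperating earns 79 forever. Multiplying the IC by (1−ρ):
79 ≥ 107(1−ρ^2) + 29ρ^2, so 78·ρ^2 ≥ 28 and ρ^2 ≥ 14/39.
ρ ≥ (14/39)^(1/2) ≈ 0.599.

0.599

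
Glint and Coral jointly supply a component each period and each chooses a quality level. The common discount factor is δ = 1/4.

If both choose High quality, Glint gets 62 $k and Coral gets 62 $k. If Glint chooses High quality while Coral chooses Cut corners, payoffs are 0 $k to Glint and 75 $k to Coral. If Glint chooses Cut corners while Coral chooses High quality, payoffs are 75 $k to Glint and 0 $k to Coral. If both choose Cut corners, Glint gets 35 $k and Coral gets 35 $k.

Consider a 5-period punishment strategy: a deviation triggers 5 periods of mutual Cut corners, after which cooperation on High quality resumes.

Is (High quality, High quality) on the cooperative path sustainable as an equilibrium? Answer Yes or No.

No

IC: δ+…+δ^5 ≥ (75−62)/(62−35) = 13/27.
At δ = 1/4: partial sum = 0.3330 < 0.4815. Cooperation not sustainable.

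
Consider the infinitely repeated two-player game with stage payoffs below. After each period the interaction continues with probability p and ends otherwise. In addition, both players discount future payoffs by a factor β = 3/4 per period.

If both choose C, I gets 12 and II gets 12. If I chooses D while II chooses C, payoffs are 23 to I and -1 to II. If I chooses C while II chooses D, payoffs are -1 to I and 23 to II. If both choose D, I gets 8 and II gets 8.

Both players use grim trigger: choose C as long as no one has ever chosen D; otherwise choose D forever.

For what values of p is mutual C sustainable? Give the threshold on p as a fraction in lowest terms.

Expected continuation weight on next period's payoff is β·p = 3/4·p, which plays the role of the discount factor.
Cooperation requires 3/4·p ≥ (23−12)/(23−8) = 11/15, hence p ≥ 44/45.

44/45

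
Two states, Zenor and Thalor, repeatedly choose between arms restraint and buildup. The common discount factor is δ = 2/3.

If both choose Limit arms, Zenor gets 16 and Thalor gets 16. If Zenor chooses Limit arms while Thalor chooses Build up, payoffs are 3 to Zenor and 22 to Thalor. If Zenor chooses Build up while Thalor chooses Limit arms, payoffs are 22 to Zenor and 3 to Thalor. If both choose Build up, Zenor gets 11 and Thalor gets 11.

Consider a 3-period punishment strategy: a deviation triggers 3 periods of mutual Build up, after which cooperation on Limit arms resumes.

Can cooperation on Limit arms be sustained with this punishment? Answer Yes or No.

Yes

IC: δ+…+δ^3 ≥ (22−16)/(16−11) = 6/5.
At δ = 2/3: partial sum = 1.4074 ≥ 1.2000. Cooperation sustainable.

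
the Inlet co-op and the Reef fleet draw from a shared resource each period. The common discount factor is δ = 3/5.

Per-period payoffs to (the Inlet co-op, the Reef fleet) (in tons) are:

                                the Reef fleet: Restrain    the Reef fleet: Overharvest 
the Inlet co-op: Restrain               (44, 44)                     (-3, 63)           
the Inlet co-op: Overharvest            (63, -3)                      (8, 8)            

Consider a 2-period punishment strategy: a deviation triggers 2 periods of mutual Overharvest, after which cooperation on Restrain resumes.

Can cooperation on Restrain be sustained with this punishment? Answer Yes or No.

Comparing payoff streams over the 3 periods until play realigns: cooperate → 44(1+δ+…+δ^2); deviate → 63 + 8(δ+…+δ^2).
Cooperation is sustained iff (44−8)(δ+…+δ^2) ≥ 63−44.
δ+…+δ^2 = 3/5·(1−(3/5)^2)/(1−3/5) = 0.9600, and (63−44)/(44−8) = 0.5278.
0.9600 ≥ 0.5278, so cooperation is sustainable.

Yes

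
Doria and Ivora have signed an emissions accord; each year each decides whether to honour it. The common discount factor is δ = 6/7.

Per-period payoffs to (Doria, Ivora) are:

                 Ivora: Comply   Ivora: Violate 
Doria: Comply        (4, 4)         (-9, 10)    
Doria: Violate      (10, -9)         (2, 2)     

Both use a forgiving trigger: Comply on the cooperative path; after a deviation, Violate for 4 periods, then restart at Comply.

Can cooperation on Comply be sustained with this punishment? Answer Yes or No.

IC: δ+…+δ^4 ≥ (10−4)/(4−2) = 3.
At δ = 6/7: partial sum = 2.7613 < 3.0000. Cooperation not sustainable.

No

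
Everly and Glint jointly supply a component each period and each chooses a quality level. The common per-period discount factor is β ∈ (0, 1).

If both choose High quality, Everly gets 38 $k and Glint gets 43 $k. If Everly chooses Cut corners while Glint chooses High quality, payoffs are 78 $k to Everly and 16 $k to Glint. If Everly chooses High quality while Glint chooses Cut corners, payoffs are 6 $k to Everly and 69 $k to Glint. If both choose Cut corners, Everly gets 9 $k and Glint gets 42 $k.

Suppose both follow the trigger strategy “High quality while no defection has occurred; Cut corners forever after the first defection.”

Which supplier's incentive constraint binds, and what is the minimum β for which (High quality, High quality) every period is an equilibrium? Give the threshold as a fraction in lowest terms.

Glint; β ≥ 26/27

Everly's threshold: (78−38)/(78−9) = 40/69.
Glint's threshold: (69−43)/(69−42) = 26/27.
40/69 < 26/27, so Glint binds and β* = 26/27.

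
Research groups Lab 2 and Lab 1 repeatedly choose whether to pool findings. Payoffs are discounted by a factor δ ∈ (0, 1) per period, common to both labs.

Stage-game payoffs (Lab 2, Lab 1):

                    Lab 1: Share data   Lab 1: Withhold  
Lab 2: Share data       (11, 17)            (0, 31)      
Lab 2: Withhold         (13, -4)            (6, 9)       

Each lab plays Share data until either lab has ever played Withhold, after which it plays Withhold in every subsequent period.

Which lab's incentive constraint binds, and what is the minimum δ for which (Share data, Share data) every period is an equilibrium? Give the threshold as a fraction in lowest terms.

For Lab 2: deviation gain 13−11 = 2, per-period punishment loss 11−6 = 5. IC gives δ ≥ 2/7.
For Lab 1: gain 14, loss 8 per period, so δ ≥ 14/22 = 7/11.
The tighter constraint is Lab 1's, so cooperation needs δ ≥ 7/11.

Lab 1; δ ≥ 7/11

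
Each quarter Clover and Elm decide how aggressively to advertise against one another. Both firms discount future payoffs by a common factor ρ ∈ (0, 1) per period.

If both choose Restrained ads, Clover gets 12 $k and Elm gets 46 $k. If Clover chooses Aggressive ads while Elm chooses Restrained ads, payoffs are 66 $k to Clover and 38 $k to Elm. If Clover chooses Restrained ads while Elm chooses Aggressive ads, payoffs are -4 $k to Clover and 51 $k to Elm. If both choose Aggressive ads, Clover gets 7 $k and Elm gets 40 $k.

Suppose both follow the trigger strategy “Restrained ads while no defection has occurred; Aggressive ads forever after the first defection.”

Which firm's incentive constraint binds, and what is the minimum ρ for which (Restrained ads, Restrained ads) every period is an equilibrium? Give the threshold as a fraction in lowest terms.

Clover; ρ ≥ 54/59

For Clover: deviation gain 66−12 = 54, per-period punishment loss 12−7 = 5. IC gives ρ ≥ 54/59.
For Elm: gain 5, loss 6 per period, so ρ ≥ 5/11.
The tighter constraint is Clover's, so cooperation needs ρ ≥ 54/59.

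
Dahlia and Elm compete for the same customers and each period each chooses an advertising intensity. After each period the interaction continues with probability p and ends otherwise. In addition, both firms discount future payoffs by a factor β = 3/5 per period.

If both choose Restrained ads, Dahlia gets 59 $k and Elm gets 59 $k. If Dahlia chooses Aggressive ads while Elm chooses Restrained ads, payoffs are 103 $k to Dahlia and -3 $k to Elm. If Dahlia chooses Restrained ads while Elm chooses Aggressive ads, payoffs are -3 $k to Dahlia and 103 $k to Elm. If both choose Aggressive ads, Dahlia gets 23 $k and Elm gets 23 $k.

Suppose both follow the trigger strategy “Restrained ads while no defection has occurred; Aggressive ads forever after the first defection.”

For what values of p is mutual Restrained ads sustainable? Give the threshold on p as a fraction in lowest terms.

11/12

With continuation probability p and discount β, the effective per-period discount factor is βp.
Grim-trigger IC: βp ≥ (103−59)/(103−23) = 11/20.
So p ≥ (11/20)/(3/5) = 11/12.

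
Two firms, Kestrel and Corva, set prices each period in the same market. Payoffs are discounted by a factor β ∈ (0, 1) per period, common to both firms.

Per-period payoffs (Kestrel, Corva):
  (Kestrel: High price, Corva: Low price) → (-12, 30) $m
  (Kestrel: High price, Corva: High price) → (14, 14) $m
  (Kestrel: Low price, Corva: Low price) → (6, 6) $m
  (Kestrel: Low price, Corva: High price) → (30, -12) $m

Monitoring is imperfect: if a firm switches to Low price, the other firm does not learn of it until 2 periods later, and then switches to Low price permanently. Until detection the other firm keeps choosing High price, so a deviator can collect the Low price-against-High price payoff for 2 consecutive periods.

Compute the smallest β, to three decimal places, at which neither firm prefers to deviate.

0.816

The best deviation is to choose Low price for all 2 undetected periods, earning 30 each, then 6 forever once detected.
Deviation value: 30(1−β^2)/(1−β) + 6β^2/(1−β); cooperation value: 14/(1−β).
IC: 14 ≥ 30(1−β^2) + 6β^2 = 30 − 24β^2.
So β^2 ≥ 16/24 = 2/3, giving β ≥ (2/3)^(1/2) ≈ 0.816.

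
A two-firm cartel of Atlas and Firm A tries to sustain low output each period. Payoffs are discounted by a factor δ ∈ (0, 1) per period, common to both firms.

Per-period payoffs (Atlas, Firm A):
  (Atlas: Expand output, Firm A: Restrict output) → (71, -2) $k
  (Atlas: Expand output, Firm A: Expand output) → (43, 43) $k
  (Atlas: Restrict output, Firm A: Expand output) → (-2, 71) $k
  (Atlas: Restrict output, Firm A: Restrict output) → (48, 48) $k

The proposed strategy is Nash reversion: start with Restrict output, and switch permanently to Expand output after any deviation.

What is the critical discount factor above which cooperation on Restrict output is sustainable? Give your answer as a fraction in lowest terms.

One-period gain from deviating is 71 − 48 = 23. The loss is 48 − 43 = 5 in every subsequent period, with present value 5·δ/(1−δ).
Deviation is unprofitable when 5·δ/(1−δ) ≥ 23, i.e. δ/(1−δ) ≥ 23/5.
Equivalently δ ≥ 23/(23+5) = 23/28.

23/28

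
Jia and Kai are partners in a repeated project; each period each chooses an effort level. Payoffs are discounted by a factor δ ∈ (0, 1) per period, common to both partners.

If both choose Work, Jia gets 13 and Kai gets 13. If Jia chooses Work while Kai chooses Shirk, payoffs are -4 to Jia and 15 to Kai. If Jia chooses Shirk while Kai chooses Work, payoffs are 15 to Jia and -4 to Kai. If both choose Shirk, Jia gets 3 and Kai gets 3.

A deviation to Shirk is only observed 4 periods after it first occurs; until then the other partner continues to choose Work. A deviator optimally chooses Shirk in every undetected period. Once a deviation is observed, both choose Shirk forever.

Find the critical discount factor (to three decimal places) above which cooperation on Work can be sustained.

The best deviation is to choose Shirk for all 4 undetected periods, earning 15 each, then 3 forever once detected.
Deviation value: 15(1−δ^4)/(1−δ) + 3δ^4/(1−δ); cooperation value: 13/(1−δ).
IC: 13 ≥ 15(1−δ^4) + 3δ^4 = 15 − 12δ^4.
So δ^4 ≥ 2/12 = 1/6, giving δ ≥ (1/6)^(1/4) ≈ 0.639.

0.639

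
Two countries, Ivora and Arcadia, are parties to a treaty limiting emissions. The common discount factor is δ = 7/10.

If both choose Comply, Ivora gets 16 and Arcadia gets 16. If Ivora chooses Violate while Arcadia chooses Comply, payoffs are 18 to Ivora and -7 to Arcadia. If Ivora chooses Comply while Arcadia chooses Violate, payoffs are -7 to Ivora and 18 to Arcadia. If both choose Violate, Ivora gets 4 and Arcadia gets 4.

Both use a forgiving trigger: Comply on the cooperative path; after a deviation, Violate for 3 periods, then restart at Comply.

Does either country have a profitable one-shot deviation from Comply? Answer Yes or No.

IC: δ+…+δ^3 ≥ (18−16)/(16−4) = 1/6.
At δ = 7/10: partial sum = 1.5330 ≥ 0.1667. Cooperation sustainable.

No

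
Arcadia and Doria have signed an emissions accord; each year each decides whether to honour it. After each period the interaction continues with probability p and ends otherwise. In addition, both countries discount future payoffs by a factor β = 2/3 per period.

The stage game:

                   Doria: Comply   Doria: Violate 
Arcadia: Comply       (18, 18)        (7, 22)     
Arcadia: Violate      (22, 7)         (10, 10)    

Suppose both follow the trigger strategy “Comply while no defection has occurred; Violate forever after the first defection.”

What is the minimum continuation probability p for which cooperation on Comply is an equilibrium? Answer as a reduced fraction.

Expected continuation weight on next period's payoff is β·p = 2/3·p, which plays the role of the discount factor.
Cooperation requires 2/3·p ≥ (22−18)/(22−10) = 1/3, hence p ≥ 1/2.

1/2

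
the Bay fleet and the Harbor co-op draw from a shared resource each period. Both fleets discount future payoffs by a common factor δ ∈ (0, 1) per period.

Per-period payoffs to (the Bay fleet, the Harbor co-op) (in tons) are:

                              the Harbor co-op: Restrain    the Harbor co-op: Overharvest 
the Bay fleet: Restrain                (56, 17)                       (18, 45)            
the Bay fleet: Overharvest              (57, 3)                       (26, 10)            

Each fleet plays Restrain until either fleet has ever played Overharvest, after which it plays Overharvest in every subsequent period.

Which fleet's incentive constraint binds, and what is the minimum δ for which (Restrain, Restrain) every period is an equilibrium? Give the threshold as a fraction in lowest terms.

the Harbor co-op; δ ≥ 4/5

For the Bay fleet: deviation gain 57−56 = 1, per-period punishment loss 56−26 = 30. IC gives δ ≥ 1/31.
For the Harbor co-op: gain 28, loss 7 per period, so δ ≥ 28/35 = 4/5.
The tighter constraint is the Harbor co-op's, so cooperation needs δ ≥ 4/5.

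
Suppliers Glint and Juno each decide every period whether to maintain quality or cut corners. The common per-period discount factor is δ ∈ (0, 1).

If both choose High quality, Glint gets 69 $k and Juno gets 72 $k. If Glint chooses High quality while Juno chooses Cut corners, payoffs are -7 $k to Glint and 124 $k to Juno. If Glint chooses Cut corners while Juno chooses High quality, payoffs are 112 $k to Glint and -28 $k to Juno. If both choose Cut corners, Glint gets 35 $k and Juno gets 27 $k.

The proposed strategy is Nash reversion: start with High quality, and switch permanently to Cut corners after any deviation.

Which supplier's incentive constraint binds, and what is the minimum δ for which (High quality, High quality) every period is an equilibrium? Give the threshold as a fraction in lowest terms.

Glint's threshold: (112−69)/(112−35) = 43/77.
Juno's threshold: (124−72)/(124−27) = 52/97.
43/77 > 52/97, so Glint binds and δ* = 43/77.

Glint; δ ≥ 43/77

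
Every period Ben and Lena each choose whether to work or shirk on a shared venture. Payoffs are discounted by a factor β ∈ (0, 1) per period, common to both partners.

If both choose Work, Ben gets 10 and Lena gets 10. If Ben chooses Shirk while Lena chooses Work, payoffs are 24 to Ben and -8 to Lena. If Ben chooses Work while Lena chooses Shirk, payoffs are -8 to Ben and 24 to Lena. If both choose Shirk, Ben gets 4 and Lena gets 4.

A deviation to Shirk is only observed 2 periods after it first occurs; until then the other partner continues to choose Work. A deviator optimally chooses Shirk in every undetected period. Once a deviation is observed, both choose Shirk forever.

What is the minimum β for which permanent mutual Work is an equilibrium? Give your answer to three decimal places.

Deviating for the 2 undetected periods gains 24−10 = 14 per period over cooperation, then loses 10−4 = 6 per period forever once punishment starts.
Gain: 14(1 + β + … + β^1); loss: 6·β^2/(1−β).
No profitable deviation ⇔ 14(1−β^2) ≤ 6·β^2, i.e. β^2 ≥ 14/(14+6) = 7/10.
Hence β ≥ (7/10)^(1/2) ≈ 0.837.

0.837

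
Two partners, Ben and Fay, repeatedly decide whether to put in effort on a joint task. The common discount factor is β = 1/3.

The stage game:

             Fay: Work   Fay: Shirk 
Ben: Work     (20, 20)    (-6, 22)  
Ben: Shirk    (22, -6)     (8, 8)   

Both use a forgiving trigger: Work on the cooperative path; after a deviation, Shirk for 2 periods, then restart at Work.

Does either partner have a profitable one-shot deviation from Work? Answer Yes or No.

Comparing payoff streams over the 3 periods until play realigns: cooperate → 20(1+β+…+β^2); deviate → 22 + 8(β+…+β^2).
Cooperation is sustained iff (20−8)(β+…+β^2) ≥ 22−20.
β+…+β^2 = 1/3·(1−(1/3)^2)/(1−1/3) = 0.4444, and (22−20)/(20−8) = 0.1667.
0.4444 ≥ 0.1667, so cooperation is sustainable.

No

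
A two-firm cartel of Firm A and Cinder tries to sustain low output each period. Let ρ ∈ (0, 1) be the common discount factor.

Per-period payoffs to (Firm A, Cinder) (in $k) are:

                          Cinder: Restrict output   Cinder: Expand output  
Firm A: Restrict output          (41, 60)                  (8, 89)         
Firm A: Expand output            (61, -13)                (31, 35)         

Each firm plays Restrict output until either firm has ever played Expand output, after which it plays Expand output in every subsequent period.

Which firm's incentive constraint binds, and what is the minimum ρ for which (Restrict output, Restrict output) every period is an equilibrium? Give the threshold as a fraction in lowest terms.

Firm A's threshold: (61−41)/(61−31) = 2/3.
Cinder's threshold: (89−60)/(89−35) = 29/54.
2/3 > 29/54, so Firm A binds and ρ* = 2/3.

Firm A; ρ ≥ 2/3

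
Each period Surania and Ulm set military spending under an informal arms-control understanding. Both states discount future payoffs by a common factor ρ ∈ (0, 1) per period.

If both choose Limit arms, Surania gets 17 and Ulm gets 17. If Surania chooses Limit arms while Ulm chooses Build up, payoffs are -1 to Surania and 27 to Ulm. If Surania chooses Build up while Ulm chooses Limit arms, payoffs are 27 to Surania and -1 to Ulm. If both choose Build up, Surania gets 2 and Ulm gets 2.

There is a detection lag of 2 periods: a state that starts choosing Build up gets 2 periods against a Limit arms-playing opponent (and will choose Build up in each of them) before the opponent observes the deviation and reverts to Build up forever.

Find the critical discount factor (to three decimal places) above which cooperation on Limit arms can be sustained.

Deviating for the 2 undetected periods gains 27−17 = 10 per period over cooperation, then loses 17−2 = 15 per period forever once punishment starts.
Gain: 10(1 + ρ + … + ρ^1); loss: 15·ρ^2/(1−ρ).
No profitable deviation ⇔ 10(1−ρ^2) ≤ 15·ρ^2, i.e. ρ^2 ≥ 10/(10+15) = 2/5.
Hence ρ ≥ (2/5)^(1/2) ≈ 0.632.

0.632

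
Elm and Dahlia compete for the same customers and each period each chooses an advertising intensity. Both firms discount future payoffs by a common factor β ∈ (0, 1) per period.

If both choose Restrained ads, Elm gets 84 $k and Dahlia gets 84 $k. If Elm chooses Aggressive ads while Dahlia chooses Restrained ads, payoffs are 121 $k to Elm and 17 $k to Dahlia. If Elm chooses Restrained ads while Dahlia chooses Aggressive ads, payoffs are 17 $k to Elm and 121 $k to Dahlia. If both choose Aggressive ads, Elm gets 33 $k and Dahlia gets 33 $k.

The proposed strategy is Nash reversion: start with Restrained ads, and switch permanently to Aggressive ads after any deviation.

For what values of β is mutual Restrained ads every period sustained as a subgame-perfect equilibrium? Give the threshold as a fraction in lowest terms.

Cooperation forever yields 84 each period: 84/(1−β).
Deviating yields 121 once, then 33 forever: 121 + 33β/(1−β).
No profitable deviation requires 84/(1−β) ≥ 121 + 33β/(1−β).
Multiplying by (1−β): 84 ≥ 121(1−β) + 33β = 121 − 88β.
So 88β ≥ 37, i.e. β ≥ 37/88.

37/88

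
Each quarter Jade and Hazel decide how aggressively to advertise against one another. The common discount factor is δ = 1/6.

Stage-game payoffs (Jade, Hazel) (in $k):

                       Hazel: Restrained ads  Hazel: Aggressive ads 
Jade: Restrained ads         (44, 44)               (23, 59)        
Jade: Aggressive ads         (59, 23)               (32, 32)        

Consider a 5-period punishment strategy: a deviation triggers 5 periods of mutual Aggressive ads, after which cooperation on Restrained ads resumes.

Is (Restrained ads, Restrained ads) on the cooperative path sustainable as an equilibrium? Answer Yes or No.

IC: δ+…+δ^5 ≥ (59−44)/(44−32) = 5/4.
At δ = 1/6: partial sum = 0.2000 < 1.2500. Cooperation not sustainable.

No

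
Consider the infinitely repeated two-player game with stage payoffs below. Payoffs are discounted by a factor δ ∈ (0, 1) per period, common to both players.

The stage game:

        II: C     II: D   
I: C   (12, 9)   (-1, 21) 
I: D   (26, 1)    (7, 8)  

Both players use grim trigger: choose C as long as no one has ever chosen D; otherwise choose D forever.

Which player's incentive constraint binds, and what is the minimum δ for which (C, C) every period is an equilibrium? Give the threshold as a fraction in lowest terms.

I: cooperation gives 12 each period; deviation gives 26 once then 7 forever.
  12/(1−δ) ≥ 26 + 7δ/(1−δ) ⇒ δ ≥ 14/19.
II: cooperation gives 9 each period; deviation gives 21 once then 8 forever.
  δ ≥ 12/13.
Both must hold, so the binding constraint is II's: δ ≥ 12/13.

II; δ ≥ 12/13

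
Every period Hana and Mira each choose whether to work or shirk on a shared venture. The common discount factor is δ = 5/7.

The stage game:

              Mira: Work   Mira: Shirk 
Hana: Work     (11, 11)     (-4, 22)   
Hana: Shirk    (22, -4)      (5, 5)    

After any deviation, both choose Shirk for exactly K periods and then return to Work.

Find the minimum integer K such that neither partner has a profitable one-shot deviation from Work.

Need Σ_{k=1}^{K} δ^k ≥ (22−11)/(11−5) = 1.8333 at δ = 5/7.
At K = 3 the sum is 1.5889 < 1.8333; at K = 4 it is 1.8492 ≥ 1.8333.
So the minimum punishment length is K = 4.

4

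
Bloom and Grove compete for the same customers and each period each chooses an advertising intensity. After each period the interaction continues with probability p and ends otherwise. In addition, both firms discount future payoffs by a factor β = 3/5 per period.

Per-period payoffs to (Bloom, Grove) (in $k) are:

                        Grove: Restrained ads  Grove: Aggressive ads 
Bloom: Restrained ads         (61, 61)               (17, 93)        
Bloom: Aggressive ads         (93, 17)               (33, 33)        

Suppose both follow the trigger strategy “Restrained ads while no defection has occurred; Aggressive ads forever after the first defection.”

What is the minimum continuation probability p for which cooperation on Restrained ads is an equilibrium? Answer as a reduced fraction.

8/9

Expected continuation weight on next period's payoff is β·p = 3/5·p, which plays the role of the discount factor.
Cooperation requires 3/5·p ≥ (93−61)/(93−33) = 8/15, hence p ≥ 8/9.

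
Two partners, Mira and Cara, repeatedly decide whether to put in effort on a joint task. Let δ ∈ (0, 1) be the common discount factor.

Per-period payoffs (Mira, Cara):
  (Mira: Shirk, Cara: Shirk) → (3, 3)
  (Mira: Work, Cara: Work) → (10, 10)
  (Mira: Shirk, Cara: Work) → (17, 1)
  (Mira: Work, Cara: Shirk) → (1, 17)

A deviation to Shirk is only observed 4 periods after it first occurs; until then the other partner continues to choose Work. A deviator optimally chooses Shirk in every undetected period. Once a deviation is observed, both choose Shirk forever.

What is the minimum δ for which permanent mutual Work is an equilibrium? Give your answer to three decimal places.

A deviator earns 17 for 4 periods, then 3 forever; cooperating earns 10 forever. Multiplying the IC by (1−δ):
10 ≥ 17(1−δ^4) + 3δ^4, so 14·δ^4 ≥ 7 and δ^4 ≥ 1/2.
δ ≥ (1/2)^(1/4) ≈ 0.841.

0.841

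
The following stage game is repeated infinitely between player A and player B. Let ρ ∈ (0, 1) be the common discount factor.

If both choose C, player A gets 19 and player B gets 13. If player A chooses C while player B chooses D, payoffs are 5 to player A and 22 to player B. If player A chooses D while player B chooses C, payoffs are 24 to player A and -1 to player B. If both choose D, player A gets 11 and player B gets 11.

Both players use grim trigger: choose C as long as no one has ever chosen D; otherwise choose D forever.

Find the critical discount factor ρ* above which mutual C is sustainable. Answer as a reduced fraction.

For player A: deviation gain 24−19 = 5, per-period punishment loss 19−11 = 8. IC gives ρ ≥ 5/13.
For player B: gain 9, loss 2 per period, so ρ ≥ 9/11.
The tighter constraint is player B's, so cooperation needs ρ ≥ 9/11.

9/11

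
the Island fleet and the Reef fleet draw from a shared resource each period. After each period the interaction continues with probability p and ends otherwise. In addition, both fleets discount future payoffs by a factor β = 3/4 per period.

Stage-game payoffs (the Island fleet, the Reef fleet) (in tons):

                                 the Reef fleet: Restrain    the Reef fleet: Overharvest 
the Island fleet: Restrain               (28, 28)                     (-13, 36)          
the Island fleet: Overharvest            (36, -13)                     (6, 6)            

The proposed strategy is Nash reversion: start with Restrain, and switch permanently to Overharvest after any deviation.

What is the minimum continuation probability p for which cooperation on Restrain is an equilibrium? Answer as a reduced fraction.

Expected continuation weight on next period's payoff is β·p = 3/4·p, which plays the role of the discount factor.
Cooperation requires 3/4·p ≥ (36−28)/(36−6) = 4/15, hence p ≥ 16/45.

16/45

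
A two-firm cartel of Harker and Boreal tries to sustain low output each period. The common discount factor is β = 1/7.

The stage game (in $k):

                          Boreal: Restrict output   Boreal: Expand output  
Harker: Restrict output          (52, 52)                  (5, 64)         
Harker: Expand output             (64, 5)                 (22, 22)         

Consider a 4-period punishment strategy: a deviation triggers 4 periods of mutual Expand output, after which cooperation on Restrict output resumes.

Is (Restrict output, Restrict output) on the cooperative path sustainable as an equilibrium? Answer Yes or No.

No

A one-shot deviation gives 64 now, then 22 for 4 periods, then back to 52.
Gain from deviating: (64−52) today; loss: (52−22) in each of the next 4 periods.
No-deviation condition: (52−22)(β+…+β^4) ≥ 64−52, i.e. β+…+β^4 ≥ 2/5.
At β = 1/7: β+…+β^4 = 0.1666 < 0.4000.
So cooperation is not sustainable.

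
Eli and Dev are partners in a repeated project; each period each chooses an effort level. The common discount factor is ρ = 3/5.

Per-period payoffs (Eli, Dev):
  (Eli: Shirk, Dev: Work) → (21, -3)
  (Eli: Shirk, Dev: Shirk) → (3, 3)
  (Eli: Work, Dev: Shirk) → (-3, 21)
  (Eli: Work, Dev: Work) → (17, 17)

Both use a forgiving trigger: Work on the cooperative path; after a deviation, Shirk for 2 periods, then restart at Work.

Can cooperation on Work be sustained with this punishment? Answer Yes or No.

A one-shot deviation gives 21 now, then 3 for 2 periods, then back to 17.
Gain from deviating: (21−17) today; loss: (17−3) in each of the next 2 periods.
No-deviation condition: (17−3)(ρ+…+ρ^2) ≥ 21−17, i.e. ρ+…+ρ^2 ≥ 2/7.
At ρ = 3/5: ρ+…+ρ^2 = 0.9600 ≥ 0.2857.
So cooperation is sustainable.

Yes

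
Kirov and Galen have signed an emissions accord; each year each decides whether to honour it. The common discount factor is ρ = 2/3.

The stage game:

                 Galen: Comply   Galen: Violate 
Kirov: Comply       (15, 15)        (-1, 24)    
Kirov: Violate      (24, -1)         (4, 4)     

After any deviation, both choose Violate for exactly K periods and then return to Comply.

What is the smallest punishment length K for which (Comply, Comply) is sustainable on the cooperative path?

IC: ρ(1−ρ^K)/(1−ρ) ≥ (24−15)/(15−4) = 9/11.
With ρ = 2/3: need 1 − ρ^K ≥ 9/11·(1−2/3)/(2/3), i.e. ρ^K ≤ 0.5909.
Since (2/3)^1 = 0.6667 and (2/3)^2 = 0.4444, the smallest such K is 2.

2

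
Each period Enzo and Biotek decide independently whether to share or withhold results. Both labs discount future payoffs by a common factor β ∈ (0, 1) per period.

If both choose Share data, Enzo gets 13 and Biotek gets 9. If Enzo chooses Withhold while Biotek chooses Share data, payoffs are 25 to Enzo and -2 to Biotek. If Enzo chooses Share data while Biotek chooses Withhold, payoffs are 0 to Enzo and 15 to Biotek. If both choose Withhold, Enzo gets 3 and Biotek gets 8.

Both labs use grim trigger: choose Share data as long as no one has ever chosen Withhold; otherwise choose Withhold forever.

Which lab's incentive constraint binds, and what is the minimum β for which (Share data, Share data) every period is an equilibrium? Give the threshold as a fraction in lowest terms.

Biotek; β ≥ 6/7

Enzo's threshold: (25−13)/(25−3) = 6/11.
Biotek's threshold: (15−9)/(15−8) = 6/7.
6/11 < 6/7, so Biotek binds and β* = 6/7.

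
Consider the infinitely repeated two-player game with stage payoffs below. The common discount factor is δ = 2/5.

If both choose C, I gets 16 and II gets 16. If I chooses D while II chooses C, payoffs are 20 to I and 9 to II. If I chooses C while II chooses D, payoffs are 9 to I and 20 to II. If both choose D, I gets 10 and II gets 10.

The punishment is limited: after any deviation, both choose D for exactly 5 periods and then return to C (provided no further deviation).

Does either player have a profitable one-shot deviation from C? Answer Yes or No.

Yes

Comparing payoff streams over the 6 periods until play realigns: cooperate → 16(1+δ+…+δ^5); deviate → 20 + 10(δ+…+δ^5).
Cooperation is sustained iff (16−10)(δ+…+δ^5) ≥ 20−16.
δ+…+δ^5 = 2/5·(1−(2/5)^5)/(1−2/5) = 0.6598, and (20−16)/(16−10) = 0.6667.
0.6598 < 0.6667, so cooperation is not sustainable.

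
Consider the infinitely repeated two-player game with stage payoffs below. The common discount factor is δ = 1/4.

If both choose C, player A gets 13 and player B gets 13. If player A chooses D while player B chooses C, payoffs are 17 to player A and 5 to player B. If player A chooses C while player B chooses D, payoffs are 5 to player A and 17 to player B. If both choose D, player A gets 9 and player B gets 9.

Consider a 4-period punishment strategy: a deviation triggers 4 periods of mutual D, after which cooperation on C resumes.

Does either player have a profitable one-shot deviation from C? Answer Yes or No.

Comparing payoff streams over the 5 periods until play realigns: cooperate → 13(1+δ+…+δ^4); deviate → 17 + 9(δ+…+δ^4).
Cooperation is sustained iff (13−9)(δ+…+δ^4) ≥ 17−13.
δ+…+δ^4 = 1/4·(1−(1/4)^4)/(1−1/4) = 0.3320, and (17−13)/(13−9) = 1.0000.
0.3320 < 1.0000, so cooperation is not sustainable.

Yes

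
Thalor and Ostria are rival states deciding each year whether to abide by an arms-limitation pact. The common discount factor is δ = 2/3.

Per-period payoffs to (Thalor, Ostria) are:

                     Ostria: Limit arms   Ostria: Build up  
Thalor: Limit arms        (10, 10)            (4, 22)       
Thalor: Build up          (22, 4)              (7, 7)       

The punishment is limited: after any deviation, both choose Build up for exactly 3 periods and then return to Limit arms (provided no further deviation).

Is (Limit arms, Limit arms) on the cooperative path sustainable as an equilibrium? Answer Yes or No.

No

A one-shot deviation gives 22 now, then 7 for 3 periods, then back to 10.
Gain from deviating: (22−10) today; loss: (10−7) in each of the next 3 periods.
No-deviation condition: (10−7)(δ+…+δ^3) ≥ 22−10, i.e. δ+…+δ^3 ≥ 4.
At δ = 2/3: δ+…+δ^3 = 1.4074 < 4.0000.
So cooperation is not sustainable.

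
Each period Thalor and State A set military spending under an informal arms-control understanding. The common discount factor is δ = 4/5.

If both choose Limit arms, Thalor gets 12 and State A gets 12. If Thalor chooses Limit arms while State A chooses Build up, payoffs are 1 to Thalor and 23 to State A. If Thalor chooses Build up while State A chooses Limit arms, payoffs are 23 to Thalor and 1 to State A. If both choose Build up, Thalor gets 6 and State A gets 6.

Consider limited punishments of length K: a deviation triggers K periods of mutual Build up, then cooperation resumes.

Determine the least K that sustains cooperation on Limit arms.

IC: δ(1−δ^K)/(1−δ) ≥ (23−12)/(12−6) = 11/6.
With δ = 4/5: need 1 − δ^K ≥ 11/6·(1−4/5)/(4/5), i.e. δ^K ≤ 0.5417.
Since (4/5)^2 = 0.6400 and (4/5)^3 = 0.5120, the smallest such K is 3.

3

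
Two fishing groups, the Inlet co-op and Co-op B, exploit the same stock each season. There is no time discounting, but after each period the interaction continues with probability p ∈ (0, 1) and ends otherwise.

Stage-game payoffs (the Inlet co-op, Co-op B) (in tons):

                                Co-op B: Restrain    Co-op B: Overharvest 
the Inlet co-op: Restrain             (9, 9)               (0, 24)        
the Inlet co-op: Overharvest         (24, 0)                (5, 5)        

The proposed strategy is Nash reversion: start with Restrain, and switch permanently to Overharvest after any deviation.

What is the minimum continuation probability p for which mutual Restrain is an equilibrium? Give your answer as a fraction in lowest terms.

15/19

Expected cooperation value is 9 + p·9 + p²·9 + … = 9/(1−p); deviation gives 24 + p·5/(1−p).
9 ≥ 24(1−p) + 5p ⇒ 19p ≥ 15 ⇒ p ≥ 15/19.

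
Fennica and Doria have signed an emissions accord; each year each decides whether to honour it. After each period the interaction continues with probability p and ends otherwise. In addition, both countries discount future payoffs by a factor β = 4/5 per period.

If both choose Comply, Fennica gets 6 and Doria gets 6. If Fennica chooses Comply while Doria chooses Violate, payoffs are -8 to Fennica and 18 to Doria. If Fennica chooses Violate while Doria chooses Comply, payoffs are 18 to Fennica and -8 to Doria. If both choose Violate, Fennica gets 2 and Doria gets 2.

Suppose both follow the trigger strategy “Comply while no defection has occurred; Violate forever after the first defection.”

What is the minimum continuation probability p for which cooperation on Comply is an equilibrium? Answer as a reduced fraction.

15/16

Expected continuation weight on next period's payoff is β·p = 4/5·p, which plays the role of the discount factor.
Cooperation requires 4/5·p ≥ (18−6)/(18−2) = 3/4, hence p ≥ 15/16.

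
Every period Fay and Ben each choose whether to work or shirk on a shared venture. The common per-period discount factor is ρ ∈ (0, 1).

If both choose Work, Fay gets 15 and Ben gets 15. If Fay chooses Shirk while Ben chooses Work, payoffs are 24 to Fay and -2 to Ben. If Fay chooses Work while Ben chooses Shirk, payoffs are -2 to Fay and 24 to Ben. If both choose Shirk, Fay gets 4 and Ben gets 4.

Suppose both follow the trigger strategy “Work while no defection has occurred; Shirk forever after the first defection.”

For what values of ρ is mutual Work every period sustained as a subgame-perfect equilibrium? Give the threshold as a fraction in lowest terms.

9/20

15/(1−ρ) ≥ 24 + 4ρ/(1−ρ)
15 ≥ 24 − 20ρ
ρ ≥ 9/20.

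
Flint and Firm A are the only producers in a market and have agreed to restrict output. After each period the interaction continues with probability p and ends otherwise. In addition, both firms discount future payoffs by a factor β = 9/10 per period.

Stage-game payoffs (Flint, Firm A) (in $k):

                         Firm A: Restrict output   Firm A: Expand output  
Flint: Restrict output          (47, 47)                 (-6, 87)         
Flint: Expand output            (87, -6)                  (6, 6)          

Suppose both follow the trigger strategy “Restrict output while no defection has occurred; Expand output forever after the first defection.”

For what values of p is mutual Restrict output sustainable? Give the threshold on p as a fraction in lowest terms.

With continuation probability p and discount β, the effective per-period discount factor is βp.
Grim-trigger IC: βp ≥ (87−47)/(87−6) = 40/81.
So p ≥ (40/81)/(9/10) = 400/729.

400/729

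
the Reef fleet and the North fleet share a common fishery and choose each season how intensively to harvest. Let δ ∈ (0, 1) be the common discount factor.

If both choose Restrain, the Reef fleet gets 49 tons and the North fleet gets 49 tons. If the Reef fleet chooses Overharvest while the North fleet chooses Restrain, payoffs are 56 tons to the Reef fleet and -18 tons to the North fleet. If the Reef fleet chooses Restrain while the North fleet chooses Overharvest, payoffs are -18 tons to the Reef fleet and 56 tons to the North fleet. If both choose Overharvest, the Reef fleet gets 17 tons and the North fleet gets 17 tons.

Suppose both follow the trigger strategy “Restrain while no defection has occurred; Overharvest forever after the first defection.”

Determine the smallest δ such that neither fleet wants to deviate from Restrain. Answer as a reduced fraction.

Under grim trigger the critical discount factor is (T−C)/(T−P) with T = 56, C = 49, P = 17.
δ* = (56−49)/(56−17) = 7/39.

7/39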